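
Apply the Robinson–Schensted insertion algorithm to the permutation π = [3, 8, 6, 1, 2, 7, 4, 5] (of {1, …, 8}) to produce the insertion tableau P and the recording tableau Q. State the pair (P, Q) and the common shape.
P = [1, 2, 4, 5] / [3, 6, 7] / [8];  Q = [1, 2, 6, 8] / [3, 5, 7] / [4];  common shape = (4, 3, 1)

Row-insert the values π_1, π_2, … into P one at a time, bumping the leftmost entry strictly greater than the inserted value down to the next row. The recording tableau Q records, in position (i, j), the step at which that cell was added to P.
  Insert 3 (step 1): P = [3];  Q = [1]
  Insert 8 (step 2): P = [3, 8];  Q = [1, 2]
  Insert 6 (step 3): P = [3, 6] / [8];  Q = [1, 2] / [3]
  Insert 1 (step 4): P = [1, 6] / [3] / [8];  Q = [1, 2] / [3] / [4]
  Insert 2 (step 5): P = [1, 2] / [3, 6] / [8];  Q = [1, 2] / [3, 5] / [4]
  Insert 7 (step 6): P = [1, 2, 7] / [3, 6] / [8];  Q = [1, 2, 6] / [3, 5] / [4]
  Insert 4 (step 7): P = [1, 2, 4] / [3, 6, 7] / [8];  Q = [1, 2, 6] / [3, 5, 7] / [4]
  Insert 5 (step 8): P = [1, 2, 4, 5] / [3, 6, 7] / [8];  Q = [1, 2, 6, 8] / [3, 5, 7] / [4]
Final shape: (4, 3, 1).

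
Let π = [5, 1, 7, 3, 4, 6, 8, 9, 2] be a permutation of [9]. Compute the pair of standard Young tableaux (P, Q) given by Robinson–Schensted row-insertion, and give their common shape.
P = [1, 2, 4, 6, 8, 9] / [3, 7] / [5];  Q = [1, 3, 5, 6, 7, 8] / [2, 4] / [9];  common shape = (6, 2, 1)

Row-insert the values π_1, π_2, … into P one at a time, bumping the leftmost entry strictly greater than the inserted value down to the next row. The recording tableau Q records, in position (i, j), the step at which that cell was added to P.
  Insert 5 (step 1): P = [5];  Q = [1]
  Insert 1 (step 2): P = [1] / [5];  Q = [1] / [2]
  Insert 7 (step 3): P = [1, 7] / [5];  Q = [1, 3] / [2]
  Insert 3 (step 4): P = [1, 3] / [5, 7];  Q = [1, 3] / [2, 4]
  Insert 4 (step 5): P = [1, 3, 4] / [5, 7];  Q = [1, 3, 5] / [2, 4]
  Insert 6 (step 6): P = [1, 3, 4, 6] / [5, 7];  Q = [1, 3, 5, 6] / [2, 4]
  Insert 8 (step 7): P = [1, 3, 4, 6, 8] / [5, 7];  Q = [1, 3, 5, 6, 7] / [2, 4]
  Insert 9 (step 8): P = [1, 3, 4, 6, 8, 9] / [5, 7];  Q = [1, 3, 5, 6, 7, 8] / [2, 4]
  Insert 2 (step 9): P = [1, 2, 4, 6, 8, 9] / [3, 7] / [5];  Q = [1, 3, 5, 6, 7, 8] / [2, 4] / [9]
Final shape: (6, 2, 1).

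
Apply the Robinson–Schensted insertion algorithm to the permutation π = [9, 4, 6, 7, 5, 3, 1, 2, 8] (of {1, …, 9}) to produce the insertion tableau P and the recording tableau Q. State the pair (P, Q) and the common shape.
P = [1, 2, 7, 8] / [3, 5] / [4] / [6] / [9];  Q = [1, 3, 4, 9] / [2, 8] / [5] / [6] / [7];  common shape = (4, 2, 1, 1, 1)

Row-insert the values π_1, π_2, … into P one at a time, bumping the leftmost entry strictly greater than the inserted value down to the next row. The recording tableau Q records, in position (i, j), the step at which that cell was added to P.
  Insert 9 (step 1): P = [9];  Q = [1]
  Insert 4 (step 2): P = [4] / [9];  Q = [1] / [2]
  Insert 6 (step 3): P = [4, 6] / [9];  Q = [1, 3] / [2]
  Insert 7 (step 4): P = [4, 6, 7] / [9];  Q = [1, 3, 4] / [2]
  Insert 5 (step 5): P = [4, 5, 7] / [6] / [9];  Q = [1, 3, 4] / [2] / [5]
  Insert 3 (step 6): P = [3, 5, 7] / [4] / [6] / [9];  Q = [1, 3, 4] / [2] / [5] / [6]
  Insert 1 (step 7): P = [1, 5, 7] / [3] / [4] / [6] / [9];  Q = [1, 3, 4] / [2] / [5] / [6] / [7]
  Insert 2 (step 8): P = [1, 2, 7] / [3, 5] / [4] / [6] / [9];  Q = [1, 3, 4] / [2, 8] / [5] / [6] / [7]
  Insert 8 (step 9): P = [1, 2, 7, 8] / [3, 5] / [4] / [6] / [9];  Q = [1, 3, 4, 9] / [2, 8] / [5] / [6] / [7]
Final shape: (4, 2, 1, 1, 1).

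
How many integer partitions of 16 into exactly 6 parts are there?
p(16, 6 parts) = 35

Partitions of n into exactly k parts ↔ partitions of n − k into at most k parts (subtract 1 from each part). For n = 16, k = 6, the partitions are: 11+1+1+1+1+1, 10+2+1+1+1+1, 9+3+1+1+1+1, 9+2+2+1+1+1, 8+4+1+1+1+1, 8+3+2+1+1+1, 8+2+2+2+1+1, 7+5+1+1+1+1, 7+4+2+1+1+1, 7+3+3+1+1+1, 7+3+2+2+1+1, 7+2+2+2+2+1, 6+6+1+1+1+1, 6+5+2+1+1+1, 6+4+3+1+1+1, 6+4+2+2+1+1, 6+3+3+2+1+1, 6+3+2+2+2+1, 6+2+2+2+2+2, 5+5+3+1+1+1, 5+5+2+2+1+1, 5+4+4+1+1+1, 5+4+3+2+1+1, 5+4+2+2+2+1, 5+3+3+3+1+1, 5+3+3+2+2+1, 5+3+2+2+2+2, 4+4+4+2+1+1, 4+4+3+3+1+1, 4+4+3+2+2+1, … (35 total). Count = 35.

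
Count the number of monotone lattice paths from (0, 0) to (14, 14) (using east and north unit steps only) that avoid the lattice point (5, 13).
Number of paths = 40030920

Total paths from (0, 0) to (14, 14): C(28, 14) = 40116600. Paths through (5, 13): (paths (0, 0) → (5, 13)) × (paths (5, 13) → (14, 14)) = C(18, 5) · C(10, 9) = 8568 · 10 = 85680. Avoidance count = 40116600 − 85680 = 40030920.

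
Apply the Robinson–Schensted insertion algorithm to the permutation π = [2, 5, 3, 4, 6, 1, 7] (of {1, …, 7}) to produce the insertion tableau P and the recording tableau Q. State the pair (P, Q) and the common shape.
P = [1, 3, 4, 6, 7] / [2] / [5];  Q = [1, 2, 4, 5, 7] / [3] / [6];  common shape = (5, 1, 1)

Row-insert the values π_1, π_2, … into P one at a time, bumping the leftmost entry strictly greater than the inserted value down to the next row. The recording tableau Q records, in position (i, j), the step at which that cell was added to P.
  Insert 2 (step 1): P = [2];  Q = [1]
  Insert 5 (step 2): P = [2, 5];  Q = [1, 2]
  Insert 3 (step 3): P = [2, 3] / [5];  Q = [1, 2] / [3]
  Insert 4 (step 4): P = [2, 3, 4] / [5];  Q = [1, 2, 4] / [3]
  Insert 6 (step 5): P = [2, 3, 4, 6] / [5];  Q = [1, 2, 4, 5] / [3]
  Insert 1 (step 6): P = [1, 3, 4, 6] / [2] / [5];  Q = [1, 2, 4, 5] / [3] / [6]
  Insert 7 (step 7): P = [1, 3, 4, 6, 7] / [2] / [5];  Q = [1, 2, 4, 5, 7] / [3] / [6]
Final shape: (5, 1, 1).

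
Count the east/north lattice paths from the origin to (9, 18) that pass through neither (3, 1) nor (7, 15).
Number of paths = 2699997

Inclusion–exclusion. Total paths: C(27, 9) = 4686825. Through P₁: C(4, 3)·C(23, 6) = 403788. Through P₂: C(22, 7)·C(5, 2) = 1705440. Since P₁ is strictly southwest of P₂, a monotone path through both must visit P₁ then P₂; paths through both = C(4, 3)·C(18, 4)·C(5, 2) = 122400. Avoid both = 4686825 − 403788 − 1705440 + 122400 = 2699997.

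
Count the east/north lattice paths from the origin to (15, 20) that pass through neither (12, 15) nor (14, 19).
Number of paths = 1158344400

Inclusion–exclusion. Total paths: C(35, 15) = 3247943160. Through P₁: C(27, 12)·C(8, 3) = 973496160. Through P₂: C(33, 14)·C(2, 1) = 1637618400. Since P₁ is strictly southwest of P₂, a monotone path through both must visit P₁ then P₂; paths through both = C(27, 12)·C(6, 2)·C(2, 1) = 521515800. Avoid both = 3247943160 − 973496160 − 1637618400 + 521515800 = 1158344400.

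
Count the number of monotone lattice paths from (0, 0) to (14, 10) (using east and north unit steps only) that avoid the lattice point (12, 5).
Number of paths = 1831308

Total paths from (0, 0) to (14, 10): C(24, 14) = 1961256. Paths through (12, 5): (paths (0, 0) → (12, 5)) × (paths (12, 5) → (14, 10)) = C(17, 12) · C(7, 2) = 6188 · 21 = 129948. Avoidance count = 1961256 − 129948 = 1831308.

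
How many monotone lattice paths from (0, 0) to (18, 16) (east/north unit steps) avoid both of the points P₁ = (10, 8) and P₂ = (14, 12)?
Number of paths = 1179171170

Inclusion–exclusion. Total paths: C(34, 18) = 2203961430. Through P₁: C(18, 10)·C(16, 8) = 563165460. Through P₂: C(26, 14)·C(8, 4) = 676039000. Since P₁ is strictly southwest of P₂, a monotone path through both must visit P₁ then P₂; paths through both = C(18, 10)·C(8, 4)·C(8, 4) = 214414200. Avoid both = 2203961430 − 563165460 − 676039000 + 214414200 = 1179171170.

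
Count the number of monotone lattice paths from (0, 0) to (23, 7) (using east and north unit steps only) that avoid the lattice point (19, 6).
Number of paths = 1150300

Total paths from (0, 0) to (23, 7): C(30, 23) = 2035800. Paths through (19, 6): (paths (0, 0) → (19, 6)) × (paths (19, 6) → (23, 7)) = C(25, 19) · C(5, 4) = 177100 · 5 = 885500. Avoidance count = 2035800 − 885500 = 1150300.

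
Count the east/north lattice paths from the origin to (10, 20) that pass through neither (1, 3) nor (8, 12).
Number of paths = 13937365

Inclusion–exclusion. Total paths: C(30, 10) = 30045015. Through P₁: C(4, 1)·C(26, 9) = 12498200. Through P₂: C(20, 8)·C(10, 2) = 5668650. Since P₁ is strictly southwest of P₂, a monotone path through both must visit P₁ then P₂; paths through both = C(4, 1)·C(16, 7)·C(10, 2) = 2059200. Avoid both = 30045015 − 12498200 − 5668650 + 2059200 = 13937365.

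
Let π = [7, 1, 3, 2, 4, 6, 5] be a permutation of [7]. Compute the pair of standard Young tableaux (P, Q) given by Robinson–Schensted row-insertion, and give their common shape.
P = [1, 2, 4, 5] / [3, 6] / [7];  Q = [1, 3, 5, 6] / [2, 7] / [4];  common shape = (4, 2, 1)

Row-insert the values π_1, π_2, … into P one at a time, bumping the leftmost entry strictly greater than the inserted value down to the next row. The recording tableau Q records, in position (i, j), the step at which that cell was added to P.
  Insert 7 (step 1): P = [7];  Q = [1]
  Insert 1 (step 2): P = [1] / [7];  Q = [1] / [2]
  Insert 3 (step 3): P = [1, 3] / [7];  Q = [1, 3] / [2]
  Insert 2 (step 4): P = [1, 2] / [3] / [7];  Q = [1, 3] / [2] / [4]
  Insert 4 (step 5): P = [1, 2, 4] / [3] / [7];  Q = [1, 3, 5] / [2] / [4]
  Insert 6 (step 6): P = [1, 2, 4, 6] / [3] / [7];  Q = [1, 3, 5, 6] / [2] / [4]
  Insert 5 (step 7): P = [1, 2, 4, 5] / [3, 6] / [7];  Q = [1, 3, 5, 6] / [2, 7] / [4]
Final shape: (4, 2, 1).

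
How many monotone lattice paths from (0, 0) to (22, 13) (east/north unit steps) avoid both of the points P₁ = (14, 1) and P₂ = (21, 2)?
Number of paths = 1474446654

Inclusion–exclusion. Total paths: C(35, 22) = 1476337800. Through P₁: C(15, 14)·C(20, 8) = 1889550. Through P₂: C(23, 21)·C(12, 1) = 3036. Since P₁ is strictly southwest of P₂, a monotone path through both must visit P₁ then P₂; paths through both = C(15, 14)·C(8, 7)·C(12, 1) = 1440. Avoid both = 1476337800 − 1889550 − 3036 + 1440 = 1474446654.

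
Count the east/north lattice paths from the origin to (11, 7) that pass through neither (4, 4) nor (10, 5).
Number of paths = 15885

Inclusion–exclusion. Total paths: C(18, 11) = 31824. Through P₁: C(8, 4)·C(10, 7) = 8400. Through P₂: C(15, 10)·C(3, 1) = 9009. Since P₁ is strictly southwest of P₂, a monotone path through both must visit P₁ then P₂; paths through both = C(8, 4)·C(7, 6)·C(3, 1) = 1470. Avoid both = 31824 − 8400 − 9009 + 1470 = 15885.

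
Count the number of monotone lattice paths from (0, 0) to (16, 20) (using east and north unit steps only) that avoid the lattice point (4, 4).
Number of paths = 5178349260

Total paths from (0, 0) to (16, 20): C(36, 16) = 7307872110. Paths through (4, 4): (paths (0, 0) → (4, 4)) × (paths (4, 4) → (16, 20)) = C(8, 4) · C(28, 12) = 70 · 30421755 = 2129522850. Avoidance count = 7307872110 − 2129522850 = 5178349260.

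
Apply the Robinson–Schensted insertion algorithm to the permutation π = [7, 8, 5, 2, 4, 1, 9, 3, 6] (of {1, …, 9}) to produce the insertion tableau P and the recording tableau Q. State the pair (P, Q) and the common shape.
P = [1, 3, 6] / [2, 4, 9] / [5, 8] / [7];  Q = [1, 2, 7] / [3, 5, 9] / [4, 8] / [6];  common shape = (3, 3, 2, 1)

Row-insert the values π_1, π_2, … into P one at a time, bumping the leftmost entry strictly greater than the inserted value down to the next row. The recording tableau Q records, in position (i, j), the step at which that cell was added to P.
  Insert 7 (step 1): P = [7];  Q = [1]
  Insert 8 (step 2): P = [7, 8];  Q = [1, 2]
  Insert 5 (step 3): P = [5, 8] / [7];  Q = [1, 2] / [3]
  Insert 2 (step 4): P = [2, 8] / [5] / [7];  Q = [1, 2] / [3] / [4]
  Insert 4 (step 5): P = [2, 4] / [5, 8] / [7];  Q = [1, 2] / [3, 5] / [4]
  Insert 1 (step 6): P = [1, 4] / [2, 8] / [5] / [7];  Q = [1, 2] / [3, 5] / [4] / [6]
  Insert 9 (step 7): P = [1, 4, 9] / [2, 8] / [5] / [7];  Q = [1, 2, 7] / [3, 5] / [4] / [6]
  Insert 3 (step 8): P = [1, 3, 9] / [2, 4] / [5, 8] / [7];  Q = [1, 2, 7] / [3, 5] / [4, 8] / [6]
  Insert 6 (step 9): P = [1, 3, 6] / [2, 4, 9] / [5, 8] / [7];  Q = [1, 2, 7] / [3, 5, 9] / [4, 8] / [6]
Final shape: (3, 3, 2, 1).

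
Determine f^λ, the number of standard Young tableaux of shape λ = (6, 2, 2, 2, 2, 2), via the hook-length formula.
# SYT of shape (6, 2, 2, 2, 2, 2) = 91728

Hook-length formula: f^λ = n! / Π hook(c), product over all cells c of the Young diagram. For λ = (6, 2, 2, 2, 2, 2), n = 16 boxes. Hook lengths by row (left-to-right, top-to-bottom): [11, 10, 4, 3, 2, 1]; [6, 5]; [5, 4]; [4, 3]; [3, 2]; [2, 1]. Product of hooks = 228096000. So f^λ = 16! / 228096000 = 20922789888000 / 228096000 = 91728.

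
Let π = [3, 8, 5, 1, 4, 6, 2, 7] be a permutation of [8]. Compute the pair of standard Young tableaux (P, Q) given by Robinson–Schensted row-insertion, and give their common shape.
P = [1, 2, 6, 7] / [3, 4] / [5] / [8];  Q = [1, 2, 6, 8] / [3, 5] / [4] / [7];  common shape = (4, 2, 1, 1)

Row-insert the values π_1, π_2, … into P one at a time, bumping the leftmost entry strictly greater than the inserted value down to the next row. The recording tableau Q records, in position (i, j), the step at which that cell was added to P.
  Insert 3 (step 1): P = [3];  Q = [1]
  Insert 8 (step 2): P = [3, 8];  Q = [1, 2]
  Insert 5 (step 3): P = [3, 5] / [8];  Q = [1, 2] / [3]
  Insert 1 (step 4): P = [1, 5] / [3] / [8];  Q = [1, 2] / [3] / [4]
  Insert 4 (step 5): P = [1, 4] / [3, 5] / [8];  Q = [1, 2] / [3, 5] / [4]
  Insert 6 (step 6): P = [1, 4, 6] / [3, 5] / [8];  Q = [1, 2, 6] / [3, 5] / [4]
  Insert 2 (step 7): P = [1, 2, 6] / [3, 4] / [5] / [8];  Q = [1, 2, 6] / [3, 5] / [4] / [7]
  Insert 7 (step 8): P = [1, 2, 6, 7] / [3, 4] / [5] / [8];  Q = [1, 2, 6, 8] / [3, 5] / [4] / [7]
Final shape: (4, 2, 1, 1).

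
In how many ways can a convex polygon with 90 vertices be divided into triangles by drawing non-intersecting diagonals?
C_88 = 64633260585762914370496637486146181462681535261000

These polygon triangulations are counted by the Catalan number C_n = (1/(n + 1)) · C(2n, n). For n = 88: C_88 = (1/89) · C(176, 88) = 5752360192132899378974200736267010150178656638229000/89 = 64633260585762914370496637486146181462681535261000.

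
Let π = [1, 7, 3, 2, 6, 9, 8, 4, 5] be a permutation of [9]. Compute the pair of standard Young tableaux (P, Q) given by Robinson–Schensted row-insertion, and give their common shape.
P = [1, 2, 4, 5] / [3, 6, 8] / [7, 9];  Q = [1, 2, 5, 6] / [3, 7, 9] / [4, 8];  common shape = (4, 3, 2)

Row-insert the values π_1, π_2, … into P one at a time, bumping the leftmost entry strictly greater than the inserted value down to the next row. The recording tableau Q records, in position (i, j), the step at which that cell was added to P.
  Insert 1 (step 1): P = [1];  Q = [1]
  Insert 7 (step 2): P = [1, 7];  Q = [1, 2]
  Insert 3 (step 3): P = [1, 3] / [7];  Q = [1, 2] / [3]
  Insert 2 (step 4): P = [1, 2] / [3] / [7];  Q = [1, 2] / [3] / [4]
  Insert 6 (step 5): P = [1, 2, 6] / [3] / [7];  Q = [1, 2, 5] / [3] / [4]
  Insert 9 (step 6): P = [1, 2, 6, 9] / [3] / [7];  Q = [1, 2, 5, 6] / [3] / [4]
  Insert 8 (step 7): P = [1, 2, 6, 8] / [3, 9] / [7];  Q = [1, 2, 5, 6] / [3, 7] / [4]
  Insert 4 (step 8): P = [1, 2, 4, 8] / [3, 6] / [7, 9];  Q = [1, 2, 5, 6] / [3, 7] / [4, 8]
  Insert 5 (step 9): P = [1, 2, 4, 5] / [3, 6, 8] / [7, 9];  Q = [1, 2, 5, 6] / [3, 7, 9] / [4, 8]
Final shape: (4, 3, 2).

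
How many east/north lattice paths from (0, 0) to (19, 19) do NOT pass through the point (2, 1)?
Number of paths = 21732560850

Total paths from (0, 0) to (19, 19): C(38, 19) = 35345263800. Paths through (2, 1): (paths (0, 0) → (2, 1)) × (paths (2, 1) → (19, 19)) = C(3, 2) · C(35, 17) = 3 · 4537567650 = 13612702950. Avoidance count = 35345263800 − 13612702950 = 21732560850.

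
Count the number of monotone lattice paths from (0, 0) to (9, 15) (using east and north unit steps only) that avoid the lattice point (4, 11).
Number of paths = 1135514

Total paths from (0, 0) to (9, 15): C(24, 9) = 1307504. Paths through (4, 11): (paths (0, 0) → (4, 11)) × (paths (4, 11) → (9, 15)) = C(15, 4) · C(9, 5) = 1365 · 126 = 171990. Avoidance count = 1307504 − 171990 = 1135514.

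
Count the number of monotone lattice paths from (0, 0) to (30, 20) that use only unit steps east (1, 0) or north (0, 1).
Number of paths = 47129212243960

A monotone lattice path from (0, 0) to (30, 20) consists of 30 east steps and 20 north steps in some order, so it is determined by which 30 of the 50 steps are east. The count is C(50, 30) = 47129212243960.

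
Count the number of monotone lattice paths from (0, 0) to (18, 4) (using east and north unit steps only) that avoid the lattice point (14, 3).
Number of paths = 3915

Total paths from (0, 0) to (18, 4): C(22, 18) = 7315. Paths through (14, 3): (paths (0, 0) → (14, 3)) × (paths (14, 3) → (18, 4)) = C(17, 14) · C(5, 4) = 680 · 5 = 3400. Avoidance count = 7315 − 3400 = 3915.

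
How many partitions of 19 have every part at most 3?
p(19, parts ≤ 3) = 40

Use the recurrence p(n, m) = p(n, m−1) + p(n−m, m): either the largest part is < m (count p(n, m−1)) or the largest part is exactly m (remove one copy of m, count p(n−m, m)). With p(0, ·) = 1 this gives p(19, parts ≤ 3) = 40. (By conjugating Young diagrams, this also counts partitions of 19 into at most 3 parts.)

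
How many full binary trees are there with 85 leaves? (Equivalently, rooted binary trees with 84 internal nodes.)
C_84 = 270557451039395118028642463289168566420671280440

These full binary trees are counted by the Catalan number C_n = (1/(n + 1)) · C(2n, n). For n = 84: C_84 = (1/85) · C(168, 84) = 22997383338348585032434609379579328145757058837400/85 = 270557451039395118028642463289168566420671280440.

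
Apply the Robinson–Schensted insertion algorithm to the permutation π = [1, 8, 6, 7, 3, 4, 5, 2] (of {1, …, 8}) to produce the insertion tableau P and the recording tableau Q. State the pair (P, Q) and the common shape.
P = [1, 2, 4, 5] / [3, 7] / [6] / [8];  Q = [1, 2, 4, 7] / [3, 6] / [5] / [8];  common shape = (4, 2, 1, 1)

Row-insert the values π_1, π_2, … into P one at a time, bumping the leftmost entry strictly greater than the inserted value down to the next row. The recording tableau Q records, in position (i, j), the step at which that cell was added to P.
  Insert 1 (step 1): P = [1];  Q = [1]
  Insert 8 (step 2): P = [1, 8];  Q = [1, 2]
  Insert 6 (step 3): P = [1, 6] / [8];  Q = [1, 2] / [3]
  Insert 7 (step 4): P = [1, 6, 7] / [8];  Q = [1, 2, 4] / [3]
  Insert 3 (step 5): P = [1, 3, 7] / [6] / [8];  Q = [1, 2, 4] / [3] / [5]
  Insert 4 (step 6): P = [1, 3, 4] / [6, 7] / [8];  Q = [1, 2, 4] / [3, 6] / [5]
  Insert 5 (step 7): P = [1, 3, 4, 5] / [6, 7] / [8];  Q = [1, 2, 4, 7] / [3, 6] / [5]
  Insert 2 (step 8): P = [1, 2, 4, 5] / [3, 7] / [6] / [8];  Q = [1, 2, 4, 7] / [3, 6] / [5] / [8]
Final shape: (4, 2, 1, 1).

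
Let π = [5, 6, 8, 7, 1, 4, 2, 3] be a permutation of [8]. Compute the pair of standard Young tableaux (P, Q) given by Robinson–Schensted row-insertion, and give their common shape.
P = [1, 2, 3] / [4, 6, 7] / [5] / [8];  Q = [1, 2, 3] / [4, 6, 8] / [5] / [7];  common shape = (3, 3, 1, 1)

Row-insert the values π_1, π_2, … into P one at a time, bumping the leftmost entry strictly greater than the inserted value down to the next row. The recording tableau Q records, in position (i, j), the step at which that cell was added to P.
  Insert 5 (step 1): P = [5];  Q = [1]
  Insert 6 (step 2): P = [5, 6];  Q = [1, 2]
  Insert 8 (step 3): P = [5, 6, 8];  Q = [1, 2, 3]
  Insert 7 (step 4): P = [5, 6, 7] / [8];  Q = [1, 2, 3] / [4]
  Insert 1 (step 5): P = [1, 6, 7] / [5] / [8];  Q = [1, 2, 3] / [4] / [5]
  Insert 4 (step 6): P = [1, 4, 7] / [5, 6] / [8];  Q = [1, 2, 3] / [4, 6] / [5]
  Insert 2 (step 7): P = [1, 2, 7] / [4, 6] / [5] / [8];  Q = [1, 2, 3] / [4, 6] / [5] / [7]
  Insert 3 (step 8): P = [1, 2, 3] / [4, 6, 7] / [5] / [8];  Q = [1, 2, 3] / [4, 6, 8] / [5] / [7]
Final shape: (3, 3, 1, 1).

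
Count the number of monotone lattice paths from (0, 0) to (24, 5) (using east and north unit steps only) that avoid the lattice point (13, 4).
Number of paths = 90195

Total paths from (0, 0) to (24, 5): C(29, 24) = 118755. Paths through (13, 4): (paths (0, 0) → (13, 4)) × (paths (13, 4) → (24, 5)) = C(17, 13) · C(12, 11) = 2380 · 12 = 28560. Avoidance count = 118755 − 28560 = 90195.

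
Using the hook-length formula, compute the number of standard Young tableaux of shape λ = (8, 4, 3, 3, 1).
# SYT of shape (8, 4, 3, 3, 1) = 23279256

Hook-length formula: f^λ = n! / Π hook(c), product over all cells c of the Young diagram. For λ = (8, 4, 3, 3, 1), n = 19 boxes. Hook lengths by row (left-to-right, top-to-bottom): [12, 10, 9, 6, 4, 3, 2, 1]; [7, 5, 4, 1]; [5, 3, 2]; [4, 2, 1]; [1]. Product of hooks = 5225472000. So f^λ = 19! / 5225472000 = 121645100408832000 / 5225472000 = 23279256.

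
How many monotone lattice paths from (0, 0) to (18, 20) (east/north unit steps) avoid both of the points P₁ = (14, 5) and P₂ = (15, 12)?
Number of paths = 30679942542

Inclusion–exclusion. Total paths: C(38, 18) = 33578000610. Through P₁: C(19, 14)·C(19, 4) = 45070128. Through P₂: C(27, 15)·C(11, 3) = 2868336900. Since P₁ is strictly southwest of P₂, a monotone path through both must visit P₁ then P₂; paths through both = C(19, 14)·C(8, 1)·C(11, 3) = 15348960. Avoid both = 33578000610 − 45070128 − 2868336900 + 15348960 = 30679942542.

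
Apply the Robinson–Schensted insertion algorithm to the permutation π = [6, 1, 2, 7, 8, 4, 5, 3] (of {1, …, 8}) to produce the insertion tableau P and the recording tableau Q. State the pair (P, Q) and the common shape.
P = [1, 2, 3, 5] / [4, 7, 8] / [6];  Q = [1, 3, 4, 5] / [2, 6, 7] / [8];  common shape = (4, 3, 1)

Row-insert the values π_1, π_2, … into P one at a time, bumping the leftmost entry strictly greater than the inserted value down to the next row. The recording tableau Q records, in position (i, j), the step at which that cell was added to P.
  Insert 6 (step 1): P = [6];  Q = [1]
  Insert 1 (step 2): P = [1] / [6];  Q = [1] / [2]
  Insert 2 (step 3): P = [1, 2] / [6];  Q = [1, 3] / [2]
  Insert 7 (step 4): P = [1, 2, 7] / [6];  Q = [1, 3, 4] / [2]
  Insert 8 (step 5): P = [1, 2, 7, 8] / [6];  Q = [1, 3, 4, 5] / [2]
  Insert 4 (step 6): P = [1, 2, 4, 8] / [6, 7];  Q = [1, 3, 4, 5] / [2, 6]
  Insert 5 (step 7): P = [1, 2, 4, 5] / [6, 7, 8];  Q = [1, 3, 4, 5] / [2, 6, 7]
  Insert 3 (step 8): P = [1, 2, 3, 5] / [4, 7, 8] / [6];  Q = [1, 3, 4, 5] / [2, 6, 7] / [8]
Final shape: (4, 3, 1).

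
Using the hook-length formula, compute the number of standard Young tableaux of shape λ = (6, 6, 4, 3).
# SYT of shape (6, 6, 4, 3) = 8314020

Hook-length formula: f^λ = n! / Π hook(c), product over all cells c of the Young diagram. For λ = (6, 6, 4, 3), n = 19 boxes. Hook lengths by row (left-to-right, top-to-bottom): [9, 8, 7, 5, 3, 2]; [8, 7, 6, 4, 2, 1]; [5, 4, 3, 1]; [3, 2, 1]. Product of hooks = 14631321600. So f^λ = 19! / 14631321600 = 121645100408832000 / 14631321600 = 8314020.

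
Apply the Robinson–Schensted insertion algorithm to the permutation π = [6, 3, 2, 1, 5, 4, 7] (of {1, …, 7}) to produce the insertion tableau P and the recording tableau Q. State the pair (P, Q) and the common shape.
P = [1, 4, 7] / [2, 5] / [3] / [6];  Q = [1, 5, 7] / [2, 6] / [3] / [4];  common shape = (3, 2, 1, 1)

Row-insert the values π_1, π_2, … into P one at a time, bumping the leftmost entry strictly greater than the inserted value down to the next row. The recording tableau Q records, in position (i, j), the step at which that cell was added to P.
  Insert 6 (step 1): P = [6];  Q = [1]
  Insert 3 (step 2): P = [3] / [6];  Q = [1] / [2]
  Insert 2 (step 3): P = [2] / [3] / [6];  Q = [1] / [2] / [3]
  Insert 1 (step 4): P = [1] / [2] / [3] / [6];  Q = [1] / [2] / [3] / [4]
  Insert 5 (step 5): P = [1, 5] / [2] / [3] / [6];  Q = [1, 5] / [2] / [3] / [4]
  Insert 4 (step 6): P = [1, 4] / [2, 5] / [3] / [6];  Q = [1, 5] / [2, 6] / [3] / [4]
  Insert 7 (step 7): P = [1, 4, 7] / [2, 5] / [3] / [6];  Q = [1, 5, 7] / [2, 6] / [3] / [4]
Final shape: (3, 2, 1, 1).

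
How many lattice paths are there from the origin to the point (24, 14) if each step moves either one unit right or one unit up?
Number of paths = 9669554100

A monotone lattice path from (0, 0) to (24, 14) consists of 24 east steps and 14 north steps in some order, so it is determined by which 24 of the 38 steps are east. The count is C(38, 24) = 9669554100.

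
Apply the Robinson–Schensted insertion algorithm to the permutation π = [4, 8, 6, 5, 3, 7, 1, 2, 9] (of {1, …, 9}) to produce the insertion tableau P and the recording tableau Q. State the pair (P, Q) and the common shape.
P = [1, 2, 7, 9] / [3, 5] / [4] / [6] / [8];  Q = [1, 2, 6, 9] / [3, 8] / [4] / [5] / [7];  common shape = (4, 2, 1, 1, 1)

Row-insert the values π_1, π_2, … into P one at a time, bumping the leftmost entry strictly greater than the inserted value down to the next row. The recording tableau Q records, in position (i, j), the step at which that cell was added to P.
  Insert 4 (step 1): P = [4];  Q = [1]
  Insert 8 (step 2): P = [4, 8];  Q = [1, 2]
  Insert 6 (step 3): P = [4, 6] / [8];  Q = [1, 2] / [3]
  Insert 5 (step 4): P = [4, 5] / [6] / [8];  Q = [1, 2] / [3] / [4]
  Insert 3 (step 5): P = [3, 5] / [4] / [6] / [8];  Q = [1, 2] / [3] / [4] / [5]
  Insert 7 (step 6): P = [3, 5, 7] / [4] / [6] / [8];  Q = [1, 2, 6] / [3] / [4] / [5]
  Insert 1 (step 7): P = [1, 5, 7] / [3] / [4] / [6] / [8];  Q = [1, 2, 6] / [3] / [4] / [5] / [7]
  Insert 2 (step 8): P = [1, 2, 7] / [3, 5] / [4] / [6] / [8];  Q = [1, 2, 6] / [3, 8] / [4] / [5] / [7]
  Insert 9 (step 9): P = [1, 2, 7, 9] / [3, 5] / [4] / [6] / [8];  Q = [1, 2, 6, 9] / [3, 8] / [4] / [5] / [7]
Final shape: (4, 2, 1, 1, 1).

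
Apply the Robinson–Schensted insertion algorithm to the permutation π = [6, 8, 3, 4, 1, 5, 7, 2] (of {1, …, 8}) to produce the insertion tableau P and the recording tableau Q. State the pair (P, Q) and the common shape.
P = [1, 2, 5, 7] / [3, 4] / [6, 8];  Q = [1, 2, 6, 7] / [3, 4] / [5, 8];  common shape = (4, 2, 2)

Row-insert the values π_1, π_2, … into P one at a time, bumping the leftmost entry strictly greater than the inserted value down to the next row. The recording tableau Q records, in position (i, j), the step at which that cell was added to P.
  Insert 6 (step 1): P = [6];  Q = [1]
  Insert 8 (step 2): P = [6, 8];  Q = [1, 2]
  Insert 3 (step 3): P = [3, 8] / [6];  Q = [1, 2] / [3]
  Insert 4 (step 4): P = [3, 4] / [6, 8];  Q = [1, 2] / [3, 4]
  Insert 1 (step 5): P = [1, 4] / [3, 8] / [6];  Q = [1, 2] / [3, 4] / [5]
  Insert 5 (step 6): P = [1, 4, 5] / [3, 8] / [6];  Q = [1, 2, 6] / [3, 4] / [5]
  Insert 7 (step 7): P = [1, 4, 5, 7] / [3, 8] / [6];  Q = [1, 2, 6, 7] / [3, 4] / [5]
  Insert 2 (step 8): P = [1, 2, 5, 7] / [3, 4] / [6, 8];  Q = [1, 2, 6, 7] / [3, 4] / [5, 8]
Final shape: (4, 2, 2).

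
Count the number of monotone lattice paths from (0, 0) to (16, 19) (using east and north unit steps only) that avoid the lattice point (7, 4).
Number of paths = 3628452630

Total paths from (0, 0) to (16, 19): C(35, 16) = 4059928950. Paths through (7, 4): (paths (0, 0) → (7, 4)) × (paths (7, 4) → (16, 19)) = C(11, 7) · C(24, 9) = 330 · 1307504 = 431476320. Avoidance count = 4059928950 − 431476320 = 3628452630.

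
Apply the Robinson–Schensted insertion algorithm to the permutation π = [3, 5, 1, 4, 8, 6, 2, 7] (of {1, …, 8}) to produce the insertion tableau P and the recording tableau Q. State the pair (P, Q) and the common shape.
P = [1, 2, 6, 7] / [3, 4, 8] / [5];  Q = [1, 2, 5, 8] / [3, 4, 6] / [7];  common shape = (4, 3, 1)

Row-insert the values π_1, π_2, … into P one at a time, bumping the leftmost entry strictly greater than the inserted value down to the next row. The recording tableau Q records, in position (i, j), the step at which that cell was added to P.
  Insert 3 (step 1): P = [3];  Q = [1]
  Insert 5 (step 2): P = [3, 5];  Q = [1, 2]
  Insert 1 (step 3): P = [1, 5] / [3];  Q = [1, 2] / [3]
  Insert 4 (step 4): P = [1, 4] / [3, 5];  Q = [1, 2] / [3, 4]
  Insert 8 (step 5): P = [1, 4, 8] / [3, 5];  Q = [1, 2, 5] / [3, 4]
  Insert 6 (step 6): P = [1, 4, 6] / [3, 5, 8];  Q = [1, 2, 5] / [3, 4, 6]
  Insert 2 (step 7): P = [1, 2, 6] / [3, 4, 8] / [5];  Q = [1, 2, 5] / [3, 4, 6] / [7]
  Insert 7 (step 8): P = [1, 2, 6, 7] / [3, 4, 8] / [5];  Q = [1, 2, 5, 8] / [3, 4, 6] / [7]
Final shape: (4, 3, 1).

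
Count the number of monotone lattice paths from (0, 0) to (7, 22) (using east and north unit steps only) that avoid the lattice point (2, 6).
Number of paths = 991008

Total paths from (0, 0) to (7, 22): C(29, 7) = 1560780. Paths through (2, 6): (paths (0, 0) → (2, 6)) × (paths (2, 6) → (7, 22)) = C(8, 2) · C(21, 5) = 28 · 20349 = 569772. Avoidance count = 1560780 − 569772 = 991008.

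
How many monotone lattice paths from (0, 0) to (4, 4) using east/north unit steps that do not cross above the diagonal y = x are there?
C_4 = 14

These NE paths below the diagonal are counted by the Catalan number C_n = (1/(n + 1)) · C(2n, n). For n = 4: C_4 = (1/5) · C(8, 4) = 70/5 = 14.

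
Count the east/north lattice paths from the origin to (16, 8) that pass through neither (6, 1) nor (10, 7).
Number of paths = 473489

Inclusion–exclusion. Total paths: C(24, 16) = 735471. Through P₁: C(7, 6)·C(17, 10) = 136136. Through P₂: C(17, 10)·C(7, 6) = 136136. Since P₁ is strictly southwest of P₂, a monotone path through both must visit P₁ then P₂; paths through both = C(7, 6)·C(10, 4)·C(7, 6) = 10290. Avoid both = 735471 − 136136 − 136136 + 10290 = 473489.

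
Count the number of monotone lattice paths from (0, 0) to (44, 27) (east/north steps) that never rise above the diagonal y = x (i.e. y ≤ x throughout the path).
Number of paths = 11752797069016395728

By the reflection principle (André's argument), the number of monotone paths to (44, 27) with n ≤ m that never go above y = x is C(71, 44) − C(71, 45) = 29381992672540989320 − 17629195603524593592 = 11752797069016395728.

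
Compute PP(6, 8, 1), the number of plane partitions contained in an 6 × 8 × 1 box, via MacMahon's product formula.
PP(6, 8, 1) = 3003

Evaluate the triple product over i = 1..6, j = 1..8, k = 1..1. The factors are (2/1) · (3/2) · (4/3) · (5/4) · (6/5) · (7/6) · (8/7) · (9/8) · … (48 factors total). The numerators and denominators telescope so the product is an integer; carrying out the multiplication exactly gives PP(6, 8, 1) = 3003.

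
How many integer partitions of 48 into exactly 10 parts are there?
p(48, 10 parts) = 12690

Partitions of n into exactly k parts are in bijection with partitions of n − k into at most k parts (subtract 1 from each part). So p(48, exactly 10) = p(38, parts ≤ 10). Computing via the recurrence p(m, j) = p(m, j−1) + p(m−j, j) gives 12690.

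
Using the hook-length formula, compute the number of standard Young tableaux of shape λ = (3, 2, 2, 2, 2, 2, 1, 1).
# SYT of shape (3, 2, 2, 2, 2, 2, 1, 1) = 11583

Hook-length formula: f^λ = n! / Π hook(c), product over all cells c of the Young diagram. For λ = (3, 2, 2, 2, 2, 2, 1, 1), n = 15 boxes. Hook lengths by row (left-to-right, top-to-bottom): [10, 7, 1]; [8, 5]; [7, 4]; [6, 3]; [5, 2]; [4, 1]; [2]; [1]. Product of hooks = 112896000. So f^λ = 15! / 112896000 = 1307674368000 / 112896000 = 11583.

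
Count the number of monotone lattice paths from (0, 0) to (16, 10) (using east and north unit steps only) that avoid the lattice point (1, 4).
Number of paths = 5040415

Total paths from (0, 0) to (16, 10): C(26, 16) = 5311735. Paths through (1, 4): (paths (0, 0) → (1, 4)) × (paths (1, 4) → (16, 10)) = C(5, 1) · C(21, 15) = 5 · 54264 = 271320. Avoidance count = 5311735 − 271320 = 5040415.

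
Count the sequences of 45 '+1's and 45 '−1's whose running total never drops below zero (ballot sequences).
C_45 = 2257117854077248073253720

These ballot sequences are counted by the Catalan number C_n = (1/(n + 1)) · C(2n, n). For n = 45: C_45 = (1/46) · C(90, 45) = 103827421287553411369671120/46 = 2257117854077248073253720.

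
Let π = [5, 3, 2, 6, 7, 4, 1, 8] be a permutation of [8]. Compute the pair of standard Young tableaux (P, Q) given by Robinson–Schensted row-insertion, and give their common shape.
P = [1, 4, 7, 8] / [2, 6] / [3] / [5];  Q = [1, 4, 5, 8] / [2, 6] / [3] / [7];  common shape = (4, 2, 1, 1)

Row-insert the values π_1, π_2, … into P one at a time, bumping the leftmost entry strictly greater than the inserted value down to the next row. The recording tableau Q records, in position (i, j), the step at which that cell was added to P.
  Insert 5 (step 1): P = [5];  Q = [1]
  Insert 3 (step 2): P = [3] / [5];  Q = [1] / [2]
  Insert 2 (step 3): P = [2] / [3] / [5];  Q = [1] / [2] / [3]
  Insert 6 (step 4): P = [2, 6] / [3] / [5];  Q = [1, 4] / [2] / [3]
  Insert 7 (step 5): P = [2, 6, 7] / [3] / [5];  Q = [1, 4, 5] / [2] / [3]
  Insert 4 (step 6): P = [2, 4, 7] / [3, 6] / [5];  Q = [1, 4, 5] / [2, 6] / [3]
  Insert 1 (step 7): P = [1, 4, 7] / [2, 6] / [3] / [5];  Q = [1, 4, 5] / [2, 6] / [3] / [7]
  Insert 8 (step 8): P = [1, 4, 7, 8] / [2, 6] / [3] / [5];  Q = [1, 4, 5, 8] / [2, 6] / [3] / [7]
Final shape: (4, 2, 1, 1).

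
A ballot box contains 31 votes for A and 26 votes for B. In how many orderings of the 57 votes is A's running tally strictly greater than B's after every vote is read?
Strict-lead orderings = 1072007803888560

Total orderings of the 57 votes with 31 for A: C(57, 31) = 12220888964329584. By the Bertrand ballot formula (Cycle Lemma / reflection principle), the number of orderings in which A is strictly ahead of B throughout is (p − q)/(p + q) · C(p + q, p) = (31 − 26)/(31 + 26) · 12220888964329584 = 1072007803888560.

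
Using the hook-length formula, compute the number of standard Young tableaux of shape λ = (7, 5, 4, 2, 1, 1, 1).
# SYT of shape (7, 5, 4, 2, 1, 1, 1) = 940123800

Hook-length formula: f^λ = n! / Π hook(c), product over all cells c of the Young diagram. For λ = (7, 5, 4, 2, 1, 1, 1), n = 21 boxes. Hook lengths by row (left-to-right, top-to-bottom): [13, 9, 7, 6, 4, 2, 1]; [10, 6, 4, 3, 1]; [8, 4, 2, 1]; [5, 1]; [3]; [2]; [1]. Product of hooks = 54344908800. So f^λ = 21! / 54344908800 = 51090942171709440000 / 54344908800 = 940123800.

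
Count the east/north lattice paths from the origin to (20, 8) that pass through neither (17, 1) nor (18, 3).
Number of paths = 3079149

Inclusion–exclusion. Total paths: C(28, 20) = 3108105. Through P₁: C(18, 17)·C(10, 3) = 2160. Through P₂: C(21, 18)·C(7, 2) = 27930. Since P₁ is strictly southwest of P₂, a monotone path through both must visit P₁ then P₂; paths through both = C(18, 17)·C(3, 1)·C(7, 2) = 1134. Avoid both = 3108105 − 2160 − 27930 + 1134 = 3079149.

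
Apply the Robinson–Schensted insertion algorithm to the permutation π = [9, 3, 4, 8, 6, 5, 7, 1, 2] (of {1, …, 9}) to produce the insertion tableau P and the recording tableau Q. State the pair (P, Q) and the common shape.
P = [1, 2, 5, 7] / [3, 4] / [6] / [8] / [9];  Q = [1, 3, 4, 7] / [2, 9] / [5] / [6] / [8];  common shape = (4, 2, 1, 1, 1)

Row-insert the values π_1, π_2, … into P one at a time, bumping the leftmost entry strictly greater than the inserted value down to the next row. The recording tableau Q records, in position (i, j), the step at which that cell was added to P.
  Insert 9 (step 1): P = [9];  Q = [1]
  Insert 3 (step 2): P = [3] / [9];  Q = [1] / [2]
  Insert 4 (step 3): P = [3, 4] / [9];  Q = [1, 3] / [2]
  Insert 8 (step 4): P = [3, 4, 8] / [9];  Q = [1, 3, 4] / [2]
  Insert 6 (step 5): P = [3, 4, 6] / [8] / [9];  Q = [1, 3, 4] / [2] / [5]
  Insert 5 (step 6): P = [3, 4, 5] / [6] / [8] / [9];  Q = [1, 3, 4] / [2] / [5] / [6]
  Insert 7 (step 7): P = [3, 4, 5, 7] / [6] / [8] / [9];  Q = [1, 3, 4, 7] / [2] / [5] / [6]
  Insert 1 (step 8): P = [1, 4, 5, 7] / [3] / [6] / [8] / [9];  Q = [1, 3, 4, 7] / [2] / [5] / [6] / [8]
  Insert 2 (step 9): P = [1, 2, 5, 7] / [3, 4] / [6] / [8] / [9];  Q = [1, 3, 4, 7] / [2, 9] / [5] / [6] / [8]
Final shape: (4, 2, 1, 1, 1).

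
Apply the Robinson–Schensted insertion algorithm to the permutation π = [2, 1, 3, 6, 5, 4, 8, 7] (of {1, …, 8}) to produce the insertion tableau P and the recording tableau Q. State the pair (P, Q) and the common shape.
P = [1, 3, 4, 7] / [2, 5, 8] / [6];  Q = [1, 3, 4, 7] / [2, 5, 8] / [6];  common shape = (4, 3, 1)

Row-insert the values π_1, π_2, … into P one at a time, bumping the leftmost entry strictly greater than the inserted value down to the next row. The recording tableau Q records, in position (i, j), the step at which that cell was added to P.
  Insert 2 (step 1): P = [2];  Q = [1]
  Insert 1 (step 2): P = [1] / [2];  Q = [1] / [2]
  Insert 3 (step 3): P = [1, 3] / [2];  Q = [1, 3] / [2]
  Insert 6 (step 4): P = [1, 3, 6] / [2];  Q = [1, 3, 4] / [2]
  Insert 5 (step 5): P = [1, 3, 5] / [2, 6];  Q = [1, 3, 4] / [2, 5]
  Insert 4 (step 6): P = [1, 3, 4] / [2, 5] / [6];  Q = [1, 3, 4] / [2, 5] / [6]
  Insert 8 (step 7): P = [1, 3, 4, 8] / [2, 5] / [6];  Q = [1, 3, 4, 7] / [2, 5] / [6]
  Insert 7 (step 8): P = [1, 3, 4, 7] / [2, 5, 8] / [6];  Q = [1, 3, 4, 7] / [2, 5, 8] / [6]
Final shape: (4, 3, 1).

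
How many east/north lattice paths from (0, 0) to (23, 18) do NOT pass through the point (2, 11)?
Number of paths = 202020285480

Total paths from (0, 0) to (23, 18): C(41, 23) = 202112640600. Paths through (2, 11): (paths (0, 0) → (2, 11)) × (paths (2, 11) → (23, 18)) = C(13, 2) · C(28, 21) = 78 · 1184040 = 92355120. Avoidance count = 202112640600 − 92355120 = 202020285480.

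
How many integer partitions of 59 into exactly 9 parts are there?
p(59, 9 parts) = 45812

Partitions of n into exactly k parts are in bijection with partitions of n − k into at most k parts (subtract 1 from each part). So p(59, exactly 9) = p(50, parts ≤ 9). Computing via the recurrence p(m, j) = p(m, j−1) + p(m−j, j) gives 45812.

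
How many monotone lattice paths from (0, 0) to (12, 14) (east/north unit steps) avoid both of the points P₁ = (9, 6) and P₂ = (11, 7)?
Number of paths = 8697403

Inclusion–exclusion. Total paths: C(26, 12) = 9657700. Through P₁: C(15, 9)·C(11, 3) = 825825. Through P₂: C(18, 11)·C(8, 1) = 254592. Since P₁ is strictly southwest of P₂, a monotone path through both must visit P₁ then P₂; paths through both = C(15, 9)·C(3, 2)·C(8, 1) = 120120. Avoid both = 9657700 − 825825 − 254592 + 120120 = 8697403.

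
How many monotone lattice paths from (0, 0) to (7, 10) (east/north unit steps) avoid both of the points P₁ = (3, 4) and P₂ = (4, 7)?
Number of paths = 8298

Inclusion–exclusion. Total paths: C(17, 7) = 19448. Through P₁: C(7, 3)·C(10, 4) = 7350. Through P₂: C(11, 4)·C(6, 3) = 6600. Since P₁ is strictly southwest of P₂, a monotone path through both must visit P₁ then P₂; paths through both = C(7, 3)·C(4, 1)·C(6, 3) = 2800. Avoid both = 19448 − 7350 − 6600 + 2800 = 8298.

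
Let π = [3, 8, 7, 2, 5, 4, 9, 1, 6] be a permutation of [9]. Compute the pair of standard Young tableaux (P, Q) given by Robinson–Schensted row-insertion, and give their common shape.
P = [1, 4, 6] / [2, 5, 9] / [3] / [7] / [8];  Q = [1, 2, 7] / [3, 5, 9] / [4] / [6] / [8];  common shape = (3, 3, 1, 1, 1)

Row-insert the values π_1, π_2, … into P one at a time, bumping the leftmost entry strictly greater than the inserted value down to the next row. The recording tableau Q records, in position (i, j), the step at which that cell was added to P.
  Insert 3 (step 1): P = [3];  Q = [1]
  Insert 8 (step 2): P = [3, 8];  Q = [1, 2]
  Insert 7 (step 3): P = [3, 7] / [8];  Q = [1, 2] / [3]
  Insert 2 (step 4): P = [2, 7] / [3] / [8];  Q = [1, 2] / [3] / [4]
  Insert 5 (step 5): P = [2, 5] / [3, 7] / [8];  Q = [1, 2] / [3, 5] / [4]
  Insert 4 (step 6): P = [2, 4] / [3, 5] / [7] / [8];  Q = [1, 2] / [3, 5] / [4] / [6]
  Insert 9 (step 7): P = [2, 4, 9] / [3, 5] / [7] / [8];  Q = [1, 2, 7] / [3, 5] / [4] / [6]
  Insert 1 (step 8): P = [1, 4, 9] / [2, 5] / [3] / [7] / [8];  Q = [1, 2, 7] / [3, 5] / [4] / [6] / [8]
  Insert 6 (step 9): P = [1, 4, 6] / [2, 5, 9] / [3] / [7] / [8];  Q = [1, 2, 7] / [3, 5, 9] / [4] / [6] / [8]
Final shape: (3, 3, 1, 1, 1).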